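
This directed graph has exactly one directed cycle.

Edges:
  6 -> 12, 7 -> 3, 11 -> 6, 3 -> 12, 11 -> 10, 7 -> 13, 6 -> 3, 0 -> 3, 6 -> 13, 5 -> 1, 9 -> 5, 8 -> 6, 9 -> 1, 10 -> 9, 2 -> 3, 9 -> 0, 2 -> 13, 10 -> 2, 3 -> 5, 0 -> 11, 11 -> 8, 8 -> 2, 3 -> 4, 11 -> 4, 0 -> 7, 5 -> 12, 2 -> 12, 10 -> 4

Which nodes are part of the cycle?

DFS with gray/black marking from 0:
0 gray
  7 gray
    3 gray
      5 gray
        1 gray
        1 black
        12 gray
        12 black
      5 black
      3→12: 12 black — skip
      4 gray
      4 black
    3 black
    13 gray
    13 black
  7 black
  11 gray
    10 gray
      10→4: 4 black — skip
      9 gray
        9→0: 0 is gray → back edge
Back edge closes the cycle 0 → 11 → 10 → 9 → 0; its vertices are {0, 9, 10, 11}.

0, 9, 10, 11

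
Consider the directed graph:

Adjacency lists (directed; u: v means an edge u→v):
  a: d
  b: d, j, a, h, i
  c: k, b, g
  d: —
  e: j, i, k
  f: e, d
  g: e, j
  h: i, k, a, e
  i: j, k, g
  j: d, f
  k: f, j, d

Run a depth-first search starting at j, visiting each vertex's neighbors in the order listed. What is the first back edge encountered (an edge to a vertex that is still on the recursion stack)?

DFS from j (visiting each vertex's neighbors in the order listed); mark gray on enter, black on exit:
j gray
  d gray
  d black
  f gray
    e gray
      e→j: j is gray → back edge
First back edge: e → j.

e→j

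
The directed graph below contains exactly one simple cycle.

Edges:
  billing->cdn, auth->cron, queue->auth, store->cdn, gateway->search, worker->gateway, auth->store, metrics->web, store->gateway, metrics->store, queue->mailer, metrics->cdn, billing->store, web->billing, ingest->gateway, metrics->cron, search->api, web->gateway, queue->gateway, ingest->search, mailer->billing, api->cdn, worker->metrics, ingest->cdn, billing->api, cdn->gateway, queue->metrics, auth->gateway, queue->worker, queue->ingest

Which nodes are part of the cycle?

DFS with gray/black marking from search:
search gray
  api gray
    cdn gray
      gateway gray
        gateway→search: search is gray → back edge
Back edge closes the cycle search → api → cdn → gateway → search; its vertices are {api, cdn, search, gateway}.

api, cdn, search, gateway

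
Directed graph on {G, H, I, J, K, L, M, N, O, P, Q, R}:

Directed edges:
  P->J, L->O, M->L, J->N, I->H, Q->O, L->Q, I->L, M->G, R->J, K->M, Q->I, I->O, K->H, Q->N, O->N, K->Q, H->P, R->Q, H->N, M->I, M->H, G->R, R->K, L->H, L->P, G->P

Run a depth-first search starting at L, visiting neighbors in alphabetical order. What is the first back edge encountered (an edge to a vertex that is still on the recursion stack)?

I→L

DFS from L (visiting neighbors in alphabetical order); mark gray on enter, black on exit:
L gray
  H gray
    N gray
    N black
    P gray
      J gray
        J→N: N black — skip
      J black
    P black
  H black
  O gray
    O→N: N black — skip
  O black
  L→P: P black — skip
  Q gray
    I gray
      I→H: H black — skip
      I→L: L is gray → back edge
First back edge: I → L.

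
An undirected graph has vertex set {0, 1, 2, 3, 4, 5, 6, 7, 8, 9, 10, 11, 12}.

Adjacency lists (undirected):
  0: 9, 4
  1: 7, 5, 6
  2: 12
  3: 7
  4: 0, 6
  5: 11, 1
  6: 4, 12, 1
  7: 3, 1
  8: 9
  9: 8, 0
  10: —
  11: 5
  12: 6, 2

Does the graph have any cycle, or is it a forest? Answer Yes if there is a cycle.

No

DFS, tracking each vertex's parent; an edge to a visited non-parent vertex closes a cycle.
Start from 5:
visit 5 (parent –)
  visit 11 (parent 5)
    11–5: parent, skip
  visit 1 (parent 5)
    visit 7 (parent 1)
      visit 3 (parent 7)
        3–7: parent, skip
      7–1: parent, skip
    1–5: parent, skip
    visit 6 (parent 1)
      visit 4 (parent 6)
        visit 0 (parent 4)
          visit 9 (parent 0)
            visit 8 (parent 9)
              8–9: parent, skip
            9–0: parent, skip
          0–4: parent, skip
        4–6: parent, skip
      visit 12 (parent 6)
        12–6: parent, skip
        visit 2 (parent 12)
          2–12: parent, skip
      6–1: parent, skip
visit 10 (parent –)
No non-parent visited neighbor found — the graph is a forest.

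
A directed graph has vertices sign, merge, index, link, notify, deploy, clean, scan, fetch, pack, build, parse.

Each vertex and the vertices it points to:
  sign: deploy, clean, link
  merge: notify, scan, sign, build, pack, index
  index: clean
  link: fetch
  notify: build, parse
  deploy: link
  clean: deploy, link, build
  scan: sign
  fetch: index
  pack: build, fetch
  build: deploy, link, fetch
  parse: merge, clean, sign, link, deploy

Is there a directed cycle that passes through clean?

Yes

clean is on a cycle iff clean can reach itself via ≥1 edge.
clean → link → fetch → index → clean — yes.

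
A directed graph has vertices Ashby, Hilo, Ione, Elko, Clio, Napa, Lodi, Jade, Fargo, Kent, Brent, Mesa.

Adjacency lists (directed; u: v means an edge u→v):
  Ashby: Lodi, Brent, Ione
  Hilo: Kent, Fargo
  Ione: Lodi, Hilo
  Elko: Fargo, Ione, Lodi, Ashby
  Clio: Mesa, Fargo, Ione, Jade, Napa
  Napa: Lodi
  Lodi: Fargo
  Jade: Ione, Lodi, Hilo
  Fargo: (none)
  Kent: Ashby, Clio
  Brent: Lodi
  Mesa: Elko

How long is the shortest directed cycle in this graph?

4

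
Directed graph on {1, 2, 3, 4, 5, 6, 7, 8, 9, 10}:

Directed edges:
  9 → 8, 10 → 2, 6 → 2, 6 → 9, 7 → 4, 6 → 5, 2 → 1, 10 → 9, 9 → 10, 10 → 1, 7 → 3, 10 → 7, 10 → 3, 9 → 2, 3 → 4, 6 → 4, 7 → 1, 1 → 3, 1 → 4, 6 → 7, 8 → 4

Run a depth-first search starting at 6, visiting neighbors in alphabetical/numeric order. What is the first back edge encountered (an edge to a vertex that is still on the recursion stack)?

10->9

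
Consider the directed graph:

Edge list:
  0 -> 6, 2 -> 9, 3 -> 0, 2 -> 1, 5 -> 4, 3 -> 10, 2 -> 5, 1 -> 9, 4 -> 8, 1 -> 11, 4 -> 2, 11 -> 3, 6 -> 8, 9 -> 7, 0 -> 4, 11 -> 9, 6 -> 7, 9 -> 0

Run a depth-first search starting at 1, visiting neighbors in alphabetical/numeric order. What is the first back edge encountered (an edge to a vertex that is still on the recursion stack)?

2->1

DFS from 1 (visiting neighbors in alphabetical/numeric order); mark gray on enter, black on exit:
1 gray
  9 gray
    0 gray
      4 gray
        2 gray
          2→1: 1 is gray → back edge
First back edge: 2 → 1.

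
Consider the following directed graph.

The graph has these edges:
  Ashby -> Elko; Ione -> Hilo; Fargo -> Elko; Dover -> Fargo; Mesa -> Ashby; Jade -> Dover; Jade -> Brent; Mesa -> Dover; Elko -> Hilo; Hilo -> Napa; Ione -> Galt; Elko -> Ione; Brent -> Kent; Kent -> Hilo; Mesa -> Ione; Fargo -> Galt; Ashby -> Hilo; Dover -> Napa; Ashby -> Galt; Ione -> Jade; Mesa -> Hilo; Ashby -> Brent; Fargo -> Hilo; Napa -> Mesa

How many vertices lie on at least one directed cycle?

A vertex is on a directed cycle iff it belongs to a strongly connected component of size ≥ 2 (or has a self-loop).
The vertices on cycles are {Elko, Hilo, Ione, Jade, Kent, Mesa, Napa, Ashby, Brent, Dover, Fargo} — 11 in total.

11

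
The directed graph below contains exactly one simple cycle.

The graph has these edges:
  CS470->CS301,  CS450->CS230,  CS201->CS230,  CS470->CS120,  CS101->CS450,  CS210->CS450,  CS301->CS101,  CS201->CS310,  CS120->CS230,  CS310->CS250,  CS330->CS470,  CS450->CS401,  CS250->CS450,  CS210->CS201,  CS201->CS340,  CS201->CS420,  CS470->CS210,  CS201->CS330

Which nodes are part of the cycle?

DFS with gray/black marking from CS201:
CS201 gray
  CS230 gray
  CS230 black
  CS420 gray
  CS420 black
  CS310 gray
    CS250 gray
      CS450 gray
        CS450→CS230: CS230 black — skip
        CS401 gray
        CS401 black
      CS450 black
    CS250 black
  CS310 black
  CS340 gray
  CS340 black
  CS330 gray
    CS470 gray
      CS210 gray
        CS210→CS450: CS450 black — skip
        CS210→CS201: CS201 is gray → back edge
Back edge closes the cycle CS201 → CS330 → CS470 → CS210 → CS201; its vertices are {CS201, CS210, CS330, CS470}.

CS201, CS210, CS330, CS470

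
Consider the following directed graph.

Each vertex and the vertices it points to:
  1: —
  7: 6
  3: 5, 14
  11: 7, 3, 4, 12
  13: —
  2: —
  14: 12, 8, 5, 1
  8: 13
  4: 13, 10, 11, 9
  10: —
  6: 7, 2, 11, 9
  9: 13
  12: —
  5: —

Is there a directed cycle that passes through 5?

No

5 lies on a cycle iff there is a path from 5 back to itself.
Exploring from 5, it never reaches itself; equivalently, its strongly connected component is a singleton.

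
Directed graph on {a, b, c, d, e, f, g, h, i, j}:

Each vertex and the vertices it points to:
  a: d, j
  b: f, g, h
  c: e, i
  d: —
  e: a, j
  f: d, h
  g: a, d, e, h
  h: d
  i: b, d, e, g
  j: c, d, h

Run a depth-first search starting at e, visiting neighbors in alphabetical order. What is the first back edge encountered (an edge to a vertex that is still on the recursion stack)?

DFS from e (visiting neighbors in alphabetical order); mark gray on enter, black on exit:
e gray
  a gray
    d gray
    d black
    j gray
      c gray
        c→e: e is gray → back edge
First back edge: c → e.

c→e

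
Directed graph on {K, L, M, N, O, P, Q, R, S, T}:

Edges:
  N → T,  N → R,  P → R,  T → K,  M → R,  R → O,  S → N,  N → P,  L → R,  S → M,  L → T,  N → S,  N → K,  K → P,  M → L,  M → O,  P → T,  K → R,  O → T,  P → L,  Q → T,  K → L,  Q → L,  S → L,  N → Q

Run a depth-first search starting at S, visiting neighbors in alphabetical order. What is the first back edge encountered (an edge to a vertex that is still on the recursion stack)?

DFS from S (visiting neighbors in alphabetical order); mark gray on enter, black on exit:
S gray
  L gray
    R gray
      O gray
        T gray
          K gray
            K→L: L is gray → back edge
First back edge: K → L.

K→L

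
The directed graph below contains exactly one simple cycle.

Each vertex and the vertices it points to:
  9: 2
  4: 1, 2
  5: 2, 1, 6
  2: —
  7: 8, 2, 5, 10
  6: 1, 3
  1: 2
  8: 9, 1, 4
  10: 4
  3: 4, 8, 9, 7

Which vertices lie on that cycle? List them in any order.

3, 5, 6, 7

DFS with gray/black marking from 6:
6 gray
  1 gray
    2 gray
    2 black
  1 black
  3 gray
    4 gray
      4→1: 1 black — skip
      4→2: 2 black — skip
    4 black
    8 gray
      9 gray
        9→2: 2 black — skip
      9 black
      8→1: 1 black — skip
      8→4: 4 black — skip
    8 black
    3→9: 9 black — skip
    7 gray
      7→8: 8 black — skip
      7→2: 2 black — skip
      5 gray
        5→2: 2 black — skip
        5→1: 1 black — skip
        5→6: 6 is gray → back edge
Back edge closes the cycle 6 → 3 → 7 → 5 → 6; its vertices are {3, 5, 6, 7}.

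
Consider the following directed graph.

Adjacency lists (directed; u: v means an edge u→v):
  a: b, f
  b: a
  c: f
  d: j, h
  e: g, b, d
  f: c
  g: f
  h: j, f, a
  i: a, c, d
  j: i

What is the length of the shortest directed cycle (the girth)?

For each vertex v, BFS finds the shortest path from v back to v.
The shortest such closed walk is c → f → c, length 2.

2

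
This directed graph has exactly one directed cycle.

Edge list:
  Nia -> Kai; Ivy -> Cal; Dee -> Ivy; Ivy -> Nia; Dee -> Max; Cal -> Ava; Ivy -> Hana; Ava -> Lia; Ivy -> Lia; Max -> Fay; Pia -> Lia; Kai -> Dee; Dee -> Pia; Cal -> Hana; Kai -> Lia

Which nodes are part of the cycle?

DFS with gray/black marking from Dee:
Dee gray
  Ivy gray
    Hana gray
    Hana black
    Cal gray
      Cal→Hana: Hana black — skip
      Ava gray
        Lia gray
        Lia black
      Ava black
    Cal black
    Nia gray
      Kai gray
        Kai→Dee: Dee is gray → back edge
Back edge closes the cycle Dee → Ivy → Nia → Kai → Dee; its vertices are {Dee, Ivy, Kai, Nia}.

Dee, Ivy, Kai, Nia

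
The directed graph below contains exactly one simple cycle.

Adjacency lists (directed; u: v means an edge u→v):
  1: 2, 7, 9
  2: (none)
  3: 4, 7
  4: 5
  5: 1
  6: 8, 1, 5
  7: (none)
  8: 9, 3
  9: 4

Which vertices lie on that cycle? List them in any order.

1, 4, 5, 9

DFS with gray/black marking from 5:
5 gray
  1 gray
    2 gray
    2 black
    7 gray
    7 black
    9 gray
      4 gray
        4→5: 5 is gray → back edge
Back edge closes the cycle 5 → 1 → 9 → 4 → 5; its vertices are {1, 4, 5, 9}.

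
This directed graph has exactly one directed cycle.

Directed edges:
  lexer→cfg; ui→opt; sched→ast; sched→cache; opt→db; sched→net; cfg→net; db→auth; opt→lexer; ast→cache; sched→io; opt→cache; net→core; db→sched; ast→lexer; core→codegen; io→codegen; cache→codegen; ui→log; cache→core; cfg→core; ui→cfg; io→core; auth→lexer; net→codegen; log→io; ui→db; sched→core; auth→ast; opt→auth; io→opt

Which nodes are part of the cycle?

DFS with gray/black marking from opt:
opt gray
  lexer gray
    cfg gray
      core gray
        codegen gray
        codegen black
      core black
      net gray
        net→codegen: codegen black — skip
        net→core: core black — skip
      net black
    cfg black
  lexer black
  db gray
    sched gray
      cache gray
        cache→codegen: codegen black — skip
        cache→core: core black — skip
      cache black
      sched→core: core black — skip
      io gray
        io→opt: opt is gray → back edge
Back edge closes the cycle opt → db → sched → io → opt; its vertices are {db, io, opt, sched}.

db, io, opt, sched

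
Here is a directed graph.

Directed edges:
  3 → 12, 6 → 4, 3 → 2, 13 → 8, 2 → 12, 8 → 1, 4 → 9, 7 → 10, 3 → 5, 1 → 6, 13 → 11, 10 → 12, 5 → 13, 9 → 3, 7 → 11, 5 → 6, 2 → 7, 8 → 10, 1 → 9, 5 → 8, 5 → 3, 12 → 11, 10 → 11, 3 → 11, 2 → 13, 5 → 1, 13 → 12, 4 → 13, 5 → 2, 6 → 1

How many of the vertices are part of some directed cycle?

9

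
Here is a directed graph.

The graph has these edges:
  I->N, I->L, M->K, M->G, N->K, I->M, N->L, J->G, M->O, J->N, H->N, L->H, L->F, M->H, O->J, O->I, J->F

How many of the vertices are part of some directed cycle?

6

A vertex is on a directed cycle iff it belongs to a strongly connected component of size ≥ 2 (or has a self-loop).
The vertices on cycles are {H, I, L, M, N, O} — 6 in total.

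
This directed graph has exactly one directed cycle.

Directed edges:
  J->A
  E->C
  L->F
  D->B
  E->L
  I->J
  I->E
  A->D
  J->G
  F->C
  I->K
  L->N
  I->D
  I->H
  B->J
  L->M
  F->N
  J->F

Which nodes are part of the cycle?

DFS with gray/black marking from J:
J gray
  A gray
    D gray
      B gray
        B→J: J is gray → back edge
Back edge closes the cycle J → A → D → B → J; its vertices are {A, B, D, J}.

A, B, D, J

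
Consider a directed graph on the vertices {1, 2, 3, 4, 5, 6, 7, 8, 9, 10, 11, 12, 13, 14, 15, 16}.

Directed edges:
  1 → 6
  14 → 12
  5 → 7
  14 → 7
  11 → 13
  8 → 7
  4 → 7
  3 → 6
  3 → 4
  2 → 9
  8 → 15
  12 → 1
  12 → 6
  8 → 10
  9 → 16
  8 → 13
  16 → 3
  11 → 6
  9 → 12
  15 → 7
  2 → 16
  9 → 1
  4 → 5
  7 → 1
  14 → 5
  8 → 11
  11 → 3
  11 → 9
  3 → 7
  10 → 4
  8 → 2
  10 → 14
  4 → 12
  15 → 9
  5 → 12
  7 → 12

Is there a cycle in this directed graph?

No

DFS with white/gray/black marking, starting from 14:
14 gray
  5 gray
    12 gray
      1 gray
        6 gray
        6 black
      1 black
      12→6: 6 black — skip
    12 black
    7 gray
      7→1: 1 black — skip
      7→12: 12 black — skip
    7 black
  5 black
  14→12: 12 black — skip
  14→7: 7 black — skip
14 black
2 gray
  9 gray
    9→12: 12 black — skip
    16 gray
      3 gray
        3→6: 6 black — skip
        4 gray
          4→5: 5 black — skip
          4→7: 7 black — skip
          4→12: 12 black — skip
        4 black
        3→7: 7 black — skip
      3 black
    16 black
    9→1: 1 black — skip
  9 black
  2→16: 16 black — skip
2 black
8 gray
  8→2: 2 black — skip
  11 gray
    11→6: 6 black — skip
    11→3: 3 black — skip
    13 gray
    13 black
    11→9: 9 black — skip
  11 black
  15 gray
    15→7: 7 black — skip
    15→9: 9 black — skip
  15 black
  10 gray
    10→14: 14 black — skip
    10→4: 4 black — skip
  10 black
  8→13: 13 black — skip
  8→7: 7 black — skip
8 black
Every edge goes to a white or black vertex — no back edge, so the graph is acyclic.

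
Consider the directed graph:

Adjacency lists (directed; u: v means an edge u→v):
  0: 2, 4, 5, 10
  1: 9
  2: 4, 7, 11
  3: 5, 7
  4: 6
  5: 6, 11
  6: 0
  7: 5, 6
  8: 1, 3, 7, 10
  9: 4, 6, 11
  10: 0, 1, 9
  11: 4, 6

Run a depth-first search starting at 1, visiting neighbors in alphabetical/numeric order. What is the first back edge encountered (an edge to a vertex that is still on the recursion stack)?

2→4

DFS from 1 (visiting neighbors in alphabetical/numeric order); mark gray on enter, black on exit:
1 gray
  9 gray
    4 gray
      6 gray
        0 gray
          2 gray
            2→4: 4 is gray → back edge
First back edge: 2 → 4.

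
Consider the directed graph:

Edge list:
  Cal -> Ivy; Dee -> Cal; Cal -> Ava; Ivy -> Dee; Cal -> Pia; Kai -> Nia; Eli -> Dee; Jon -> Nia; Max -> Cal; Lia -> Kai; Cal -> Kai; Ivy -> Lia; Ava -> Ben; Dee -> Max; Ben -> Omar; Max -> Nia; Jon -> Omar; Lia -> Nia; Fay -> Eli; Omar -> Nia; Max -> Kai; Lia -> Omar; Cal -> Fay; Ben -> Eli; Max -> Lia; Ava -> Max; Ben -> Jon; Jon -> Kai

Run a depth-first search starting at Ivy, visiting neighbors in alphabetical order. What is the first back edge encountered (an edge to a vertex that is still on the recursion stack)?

Eli->Dee

DFS from Ivy (visiting neighbors in alphabetical order); mark gray on enter, black on exit:
Ivy gray
  Dee gray
    Cal gray
      Ava gray
        Ben gray
          Eli gray
            Eli→Dee: Dee is gray → back edge
First back edge: Eli → Dee.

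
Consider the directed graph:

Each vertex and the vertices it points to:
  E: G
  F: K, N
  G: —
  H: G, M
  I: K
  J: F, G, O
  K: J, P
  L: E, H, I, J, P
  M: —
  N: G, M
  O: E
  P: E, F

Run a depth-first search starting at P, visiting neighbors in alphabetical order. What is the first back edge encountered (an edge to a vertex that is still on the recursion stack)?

J→F

DFS from P (visiting neighbors in alphabetical order); mark gray on enter, black on exit:
P gray
  E gray
    G gray
    G black
  E black
  F gray
    K gray
      J gray
        J→F: F is gray → back edge
First back edge: J → F.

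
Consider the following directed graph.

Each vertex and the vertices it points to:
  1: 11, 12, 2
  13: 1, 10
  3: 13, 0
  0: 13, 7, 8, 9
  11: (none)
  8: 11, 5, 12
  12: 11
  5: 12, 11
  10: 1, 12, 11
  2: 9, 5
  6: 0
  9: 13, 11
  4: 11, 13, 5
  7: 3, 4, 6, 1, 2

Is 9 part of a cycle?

Yes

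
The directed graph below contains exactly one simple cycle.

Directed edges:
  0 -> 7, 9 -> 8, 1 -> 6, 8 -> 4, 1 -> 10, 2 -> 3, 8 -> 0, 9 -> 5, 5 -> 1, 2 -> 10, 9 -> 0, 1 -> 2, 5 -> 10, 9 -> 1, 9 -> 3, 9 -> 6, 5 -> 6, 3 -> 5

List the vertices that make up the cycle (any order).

DFS with gray/black marking from 3:
3 gray
  5 gray
    1 gray
      2 gray
        10 gray
        10 black
        2→3: 3 is gray → back edge
Back edge closes the cycle 3 → 5 → 1 → 2 → 3; its vertices are {1, 2, 3, 5}.

1, 2, 3, 5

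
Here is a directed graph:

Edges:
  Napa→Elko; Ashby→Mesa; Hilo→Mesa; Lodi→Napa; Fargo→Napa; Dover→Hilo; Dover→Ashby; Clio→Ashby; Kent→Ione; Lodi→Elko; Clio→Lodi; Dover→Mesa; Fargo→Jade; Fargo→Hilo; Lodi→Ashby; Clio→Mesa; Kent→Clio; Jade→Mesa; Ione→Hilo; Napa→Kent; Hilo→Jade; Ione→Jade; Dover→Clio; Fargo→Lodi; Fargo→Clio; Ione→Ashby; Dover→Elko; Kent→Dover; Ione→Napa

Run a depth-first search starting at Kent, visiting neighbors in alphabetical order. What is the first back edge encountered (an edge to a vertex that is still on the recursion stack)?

DFS from Kent (visiting neighbors in alphabetical order); mark gray on enter, black on exit:
Kent gray
  Clio gray
    Ashby gray
      Mesa gray
      Mesa black
    Ashby black
    Lodi gray
      Lodi→Ashby: Ashby black — skip
      Elko gray
      Elko black
      Napa gray
        Napa→Elko: Elko black — skip
        Napa→Kent: Kent is gray → back edge
First back edge: Napa → Kent.

Napa→Kent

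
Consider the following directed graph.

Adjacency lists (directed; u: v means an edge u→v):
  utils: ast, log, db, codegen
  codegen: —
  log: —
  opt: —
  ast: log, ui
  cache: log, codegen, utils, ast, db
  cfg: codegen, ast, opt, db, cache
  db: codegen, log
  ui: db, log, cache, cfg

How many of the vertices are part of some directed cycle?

5

A vertex is on a directed cycle iff it belongs to a strongly connected component of size ≥ 2 (or has a self-loop).
The vertices on cycles are {ui, ast, cfg, cache, utils} — 5 in total.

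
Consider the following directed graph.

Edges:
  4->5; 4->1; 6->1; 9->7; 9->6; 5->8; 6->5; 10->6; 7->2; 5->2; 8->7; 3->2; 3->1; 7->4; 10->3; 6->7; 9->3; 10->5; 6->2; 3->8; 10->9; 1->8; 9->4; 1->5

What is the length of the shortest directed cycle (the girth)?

For each vertex v, BFS finds the shortest path from v back to v.
The shortest such closed walk is 4 → 1 → 8 → 7 → 4, length 4.

4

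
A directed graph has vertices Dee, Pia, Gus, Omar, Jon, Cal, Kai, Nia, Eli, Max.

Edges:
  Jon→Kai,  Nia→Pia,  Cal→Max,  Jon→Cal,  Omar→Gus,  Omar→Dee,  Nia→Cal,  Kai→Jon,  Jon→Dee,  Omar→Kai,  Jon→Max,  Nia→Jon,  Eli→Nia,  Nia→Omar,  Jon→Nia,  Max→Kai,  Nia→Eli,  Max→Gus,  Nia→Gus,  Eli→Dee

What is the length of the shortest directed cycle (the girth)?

For each vertex v, BFS finds the shortest path from v back to v.
The shortest such closed walk is Nia → Jon → Nia, length 2.

2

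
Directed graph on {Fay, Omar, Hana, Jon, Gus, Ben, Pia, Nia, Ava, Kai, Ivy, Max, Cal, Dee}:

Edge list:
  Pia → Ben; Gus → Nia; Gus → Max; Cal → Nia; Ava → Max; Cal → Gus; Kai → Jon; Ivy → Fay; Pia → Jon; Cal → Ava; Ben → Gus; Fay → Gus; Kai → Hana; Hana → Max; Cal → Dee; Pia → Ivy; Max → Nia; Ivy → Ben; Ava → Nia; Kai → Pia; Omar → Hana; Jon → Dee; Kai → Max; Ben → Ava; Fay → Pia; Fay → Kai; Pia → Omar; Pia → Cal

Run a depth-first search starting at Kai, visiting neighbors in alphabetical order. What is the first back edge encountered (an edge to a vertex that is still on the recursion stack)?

DFS from Kai (visiting neighbors in alphabetical order); mark gray on enter, black on exit:
Kai gray
  Hana gray
    Max gray
      Nia gray
      Nia black
    Max black
  Hana black
  Jon gray
    Dee gray
    Dee black
  Jon black
  Kai→Max: Max black — skip
  Pia gray
    Ben gray
      Ava gray
        Ava→Max: Max black — skip
        Ava→Nia: Nia black — skip
      Ava black
      Gus gray
        Gus→Max: Max black — skip
        Gus→Nia: Nia black — skip
      Gus black
    Ben black
    Cal gray
      Cal→Ava: Ava black — skip
      Cal→Dee: Dee black — skip
      Cal→Gus: Gus black — skip
      Cal→Nia: Nia black — skip
    Cal black
    Ivy gray
      Ivy→Ben: Ben black — skip
      Fay gray
        Fay→Gus: Gus black — skip
        Fay→Kai: Kai is gray → back edge
First back edge: Fay → Kai.

Fay->Kai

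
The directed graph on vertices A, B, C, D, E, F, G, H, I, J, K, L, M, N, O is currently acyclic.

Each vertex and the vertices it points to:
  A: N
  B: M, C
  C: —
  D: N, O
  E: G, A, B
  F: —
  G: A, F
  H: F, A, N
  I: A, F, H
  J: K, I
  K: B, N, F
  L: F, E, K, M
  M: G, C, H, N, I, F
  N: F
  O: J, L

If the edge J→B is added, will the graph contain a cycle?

Adding J→B creates a cycle iff B can already reach J.
Explore from B: no path reaches J. The graph stays acyclic.

No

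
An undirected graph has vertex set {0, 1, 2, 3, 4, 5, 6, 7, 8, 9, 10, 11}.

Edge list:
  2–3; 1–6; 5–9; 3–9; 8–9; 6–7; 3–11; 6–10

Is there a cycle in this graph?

DFS, tracking each vertex's parent; an edge to a visited non-parent vertex closes a cycle.
Start from 9:
visit 9 (parent –)
  visit 3 (parent 9)
    visit 11 (parent 3)
      11–3: parent, skip
    3–9: parent, skip
    visit 2 (parent 3)
      2–3: parent, skip
  visit 5 (parent 9)
    5–9: parent, skip
  visit 8 (parent 9)
    8–9: parent, skip
visit 0 (parent –)
visit 1 (parent –)
  visit 6 (parent 1)
    visit 7 (parent 6)
      7–6: parent, skip
    visit 10 (parent 6)
      10–6: parent, skip
    6–1: parent, skip
visit 4 (parent –)
No non-parent visited neighbor found — the graph is a forest.

No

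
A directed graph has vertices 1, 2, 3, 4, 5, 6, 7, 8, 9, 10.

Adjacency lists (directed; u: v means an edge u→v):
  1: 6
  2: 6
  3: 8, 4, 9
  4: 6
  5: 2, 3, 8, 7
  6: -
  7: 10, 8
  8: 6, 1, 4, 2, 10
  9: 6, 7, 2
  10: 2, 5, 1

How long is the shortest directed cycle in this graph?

3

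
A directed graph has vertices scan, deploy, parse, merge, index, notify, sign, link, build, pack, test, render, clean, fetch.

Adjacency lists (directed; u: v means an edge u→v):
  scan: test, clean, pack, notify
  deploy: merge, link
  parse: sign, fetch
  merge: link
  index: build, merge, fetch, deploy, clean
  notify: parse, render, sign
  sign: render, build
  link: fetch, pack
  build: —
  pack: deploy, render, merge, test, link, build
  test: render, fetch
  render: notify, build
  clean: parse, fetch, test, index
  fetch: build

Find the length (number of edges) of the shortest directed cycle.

2

For each vertex v, BFS finds the shortest path from v back to v.
The shortest such closed walk is clean → index → clean, length 2.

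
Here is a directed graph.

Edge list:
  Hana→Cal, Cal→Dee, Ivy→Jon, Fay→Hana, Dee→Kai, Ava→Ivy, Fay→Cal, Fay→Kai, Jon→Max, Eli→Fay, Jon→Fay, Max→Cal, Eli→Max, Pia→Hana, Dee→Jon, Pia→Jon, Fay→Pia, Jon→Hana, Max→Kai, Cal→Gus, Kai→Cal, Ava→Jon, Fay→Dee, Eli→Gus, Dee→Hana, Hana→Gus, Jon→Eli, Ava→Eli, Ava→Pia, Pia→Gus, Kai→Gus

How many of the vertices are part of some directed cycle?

9

A vertex is on a directed cycle iff it belongs to a strongly connected component of size ≥ 2 (or has a self-loop).
The vertices on cycles are {Cal, Dee, Eli, Fay, Jon, Kai, Max, Pia, Hana} — 9 in total.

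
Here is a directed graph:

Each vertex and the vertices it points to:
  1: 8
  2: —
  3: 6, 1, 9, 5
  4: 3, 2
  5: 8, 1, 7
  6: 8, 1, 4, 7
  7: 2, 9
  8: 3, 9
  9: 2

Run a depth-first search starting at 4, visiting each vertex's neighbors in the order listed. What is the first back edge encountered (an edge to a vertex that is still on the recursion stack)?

8->3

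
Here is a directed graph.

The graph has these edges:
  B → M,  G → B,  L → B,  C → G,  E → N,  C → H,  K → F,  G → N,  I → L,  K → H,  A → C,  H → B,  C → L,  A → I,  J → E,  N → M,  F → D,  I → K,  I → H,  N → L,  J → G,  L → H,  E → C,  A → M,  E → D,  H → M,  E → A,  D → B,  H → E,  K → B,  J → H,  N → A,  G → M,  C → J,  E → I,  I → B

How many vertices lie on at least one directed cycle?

10

A vertex is on a directed cycle iff it belongs to a strongly connected component of size ≥ 2 (or has a self-loop).
The vertices on cycles are {A, C, E, G, H, I, J, K, L, N} — 10 in total.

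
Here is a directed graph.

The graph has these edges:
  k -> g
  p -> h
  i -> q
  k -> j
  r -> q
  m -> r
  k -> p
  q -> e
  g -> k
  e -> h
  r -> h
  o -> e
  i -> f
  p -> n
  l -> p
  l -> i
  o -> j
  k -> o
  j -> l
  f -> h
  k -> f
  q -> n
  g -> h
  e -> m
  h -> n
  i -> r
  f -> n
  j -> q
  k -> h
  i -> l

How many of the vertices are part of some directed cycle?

A vertex is on a directed cycle iff it belongs to a strongly connected component of size ≥ 2 (or has a self-loop).
The vertices on cycles are {e, g, i, k, l, m, q, r} — 8 in total.

8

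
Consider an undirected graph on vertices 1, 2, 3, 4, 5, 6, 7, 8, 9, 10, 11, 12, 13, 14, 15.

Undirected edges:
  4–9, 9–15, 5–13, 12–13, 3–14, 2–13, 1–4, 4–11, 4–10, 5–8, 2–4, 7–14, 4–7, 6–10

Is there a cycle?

DFS, tracking each vertex's parent; an edge to a visited non-parent vertex closes a cycle.
Start from 2:
visit 2 (parent –)
  visit 13 (parent 2)
    visit 12 (parent 13)
      12–13: parent, skip
    visit 5 (parent 13)
      5–13: parent, skip
      visit 8 (parent 5)
        8–5: parent, skip
    13–2: parent, skip
  visit 4 (parent 2)
    visit 9 (parent 4)
      9–4: parent, skip
      visit 15 (parent 9)
        15–9: parent, skip
    visit 1 (parent 4)
      1–4: parent, skip
    visit 11 (parent 4)
      11–4: parent, skip
    4–2: parent, skip
    visit 10 (parent 4)
      10–4: parent, skip
      visit 6 (parent 10)
        6–10: parent, skip
    visit 7 (parent 4)
      7–4: parent, skip
      visit 14 (parent 7)
        visit 3 (parent 14)
          3–14: parent, skip
        14–7: parent, skip
No non-parent visited neighbor found — the graph is a forest.

No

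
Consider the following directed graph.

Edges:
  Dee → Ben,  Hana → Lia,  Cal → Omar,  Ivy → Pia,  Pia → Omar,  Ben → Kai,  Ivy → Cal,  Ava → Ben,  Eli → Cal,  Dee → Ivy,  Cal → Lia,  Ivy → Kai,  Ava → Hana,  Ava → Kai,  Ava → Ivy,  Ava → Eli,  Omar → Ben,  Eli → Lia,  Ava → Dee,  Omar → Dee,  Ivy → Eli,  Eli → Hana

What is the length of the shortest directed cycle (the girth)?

For each vertex v, BFS finds the shortest path from v back to v.
The shortest such closed walk is Ivy → Pia → Omar → Dee → Ivy, length 4.

4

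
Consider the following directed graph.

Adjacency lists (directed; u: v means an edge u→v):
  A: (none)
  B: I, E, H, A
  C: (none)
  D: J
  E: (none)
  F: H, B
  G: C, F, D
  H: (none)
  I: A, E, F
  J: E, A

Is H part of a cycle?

No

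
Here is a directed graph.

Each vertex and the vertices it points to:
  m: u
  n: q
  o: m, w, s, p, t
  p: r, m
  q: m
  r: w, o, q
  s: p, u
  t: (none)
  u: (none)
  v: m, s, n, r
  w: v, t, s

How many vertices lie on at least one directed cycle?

A vertex is on a directed cycle iff it belongs to a strongly connected component of size ≥ 2 (or has a self-loop).
The vertices on cycles are {o, p, r, s, v, w} — 6 in total.

6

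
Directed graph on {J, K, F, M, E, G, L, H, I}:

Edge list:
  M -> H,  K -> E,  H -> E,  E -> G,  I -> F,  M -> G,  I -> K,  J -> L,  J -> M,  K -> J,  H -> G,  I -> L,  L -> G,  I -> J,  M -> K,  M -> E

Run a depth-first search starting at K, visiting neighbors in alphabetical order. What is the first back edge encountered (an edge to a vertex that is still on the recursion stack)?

DFS from K (visiting neighbors in alphabetical order); mark gray on enter, black on exit:
K gray
  E gray
    G gray
    G black
  E black
  J gray
    L gray
      L→G: G black — skip
    L black
    M gray
      M→E: E black — skip
      M→G: G black — skip
      H gray
        H→E: E black — skip
        H→G: G black — skip
      H black
      M→K: K is gray → back edge
First back edge: M → K.

M→K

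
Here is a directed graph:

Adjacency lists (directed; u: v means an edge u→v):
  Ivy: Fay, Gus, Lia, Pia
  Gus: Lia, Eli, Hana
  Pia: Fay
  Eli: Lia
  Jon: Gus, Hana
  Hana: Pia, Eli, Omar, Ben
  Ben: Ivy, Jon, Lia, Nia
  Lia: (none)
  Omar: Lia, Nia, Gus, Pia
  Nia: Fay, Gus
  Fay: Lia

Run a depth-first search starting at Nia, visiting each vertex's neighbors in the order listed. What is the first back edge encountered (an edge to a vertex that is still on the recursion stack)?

Omar->Nia

DFS from Nia (visiting each vertex's neighbors in the order listed); mark gray on enter, black on exit:
Nia gray
  Fay gray
    Lia gray
    Lia black
  Fay black
  Gus gray
    Gus→Lia: Lia black — skip
    Eli gray
      Eli→Lia: Lia black — skip
    Eli black
    Hana gray
      Pia gray
        Pia→Fay: Fay black — skip
      Pia black
      Hana→Eli: Eli black — skip
      Omar gray
        Omar→Lia: Lia black — skip
        Omar→Nia: Nia is gray → back edge
First back edge: Omar → Nia.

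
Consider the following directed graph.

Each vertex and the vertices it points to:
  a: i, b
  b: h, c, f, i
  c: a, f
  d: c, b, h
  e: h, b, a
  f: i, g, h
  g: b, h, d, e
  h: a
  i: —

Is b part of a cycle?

b is on a cycle iff b can reach itself via ≥1 edge.
b → h → a → b — yes.

Yes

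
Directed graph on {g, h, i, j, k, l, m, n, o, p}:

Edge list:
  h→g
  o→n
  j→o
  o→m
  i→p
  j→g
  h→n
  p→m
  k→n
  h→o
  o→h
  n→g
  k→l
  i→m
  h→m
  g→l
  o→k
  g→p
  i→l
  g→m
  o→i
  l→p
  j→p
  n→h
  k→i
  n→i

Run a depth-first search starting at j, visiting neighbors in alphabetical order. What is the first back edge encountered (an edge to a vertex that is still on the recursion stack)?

n→h

DFS from j (visiting neighbors in alphabetical order); mark gray on enter, black on exit:
j gray
  g gray
    l gray
      p gray
        m gray
        m black
      p black
    l black
    g→m: m black — skip
    g→p: p black — skip
  g black
  o gray
    h gray
      h→g: g black — skip
      h→m: m black — skip
      n gray
        n→g: g black — skip
        n→h: h is gray → back edge
First back edge: n → h.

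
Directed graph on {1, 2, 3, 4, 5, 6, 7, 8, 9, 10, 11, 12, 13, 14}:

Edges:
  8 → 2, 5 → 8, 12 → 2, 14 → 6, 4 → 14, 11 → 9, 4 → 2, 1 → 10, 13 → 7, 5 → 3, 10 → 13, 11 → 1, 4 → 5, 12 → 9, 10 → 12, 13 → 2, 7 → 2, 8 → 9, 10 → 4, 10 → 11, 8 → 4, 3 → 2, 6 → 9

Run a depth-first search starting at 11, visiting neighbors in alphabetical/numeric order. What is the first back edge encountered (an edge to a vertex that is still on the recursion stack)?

8→4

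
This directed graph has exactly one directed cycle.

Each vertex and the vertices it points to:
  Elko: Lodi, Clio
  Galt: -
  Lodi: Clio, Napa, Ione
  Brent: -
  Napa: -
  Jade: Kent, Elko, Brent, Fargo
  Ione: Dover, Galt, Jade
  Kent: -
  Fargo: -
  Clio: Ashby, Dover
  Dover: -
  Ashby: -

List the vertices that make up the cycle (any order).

DFS with gray/black marking from Ione:
Ione gray
  Dover gray
  Dover black
  Galt gray
  Galt black
  Jade gray
    Kent gray
    Kent black
    Elko gray
      Lodi gray
        Clio gray
          Ashby gray
          Ashby black
          Clio→Dover: Dover black — skip
        Clio black
        Napa gray
        Napa black
        Lodi→Ione: Ione is gray → back edge
Back edge closes the cycle Ione → Jade → Elko → Lodi → Ione; its vertices are {Elko, Ione, Jade, Lodi}.

Elko, Ione, Jade, Lodi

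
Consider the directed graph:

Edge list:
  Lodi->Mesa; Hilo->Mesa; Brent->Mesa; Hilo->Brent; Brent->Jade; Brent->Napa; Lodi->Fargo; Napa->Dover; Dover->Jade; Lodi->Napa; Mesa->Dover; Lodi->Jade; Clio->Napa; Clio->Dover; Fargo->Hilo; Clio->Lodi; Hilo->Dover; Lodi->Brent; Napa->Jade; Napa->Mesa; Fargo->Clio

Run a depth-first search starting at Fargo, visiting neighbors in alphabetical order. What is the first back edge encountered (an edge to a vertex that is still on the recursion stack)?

DFS from Fargo (visiting neighbors in alphabetical order); mark gray on enter, black on exit:
Fargo gray
  Clio gray
    Dover gray
      Jade gray
      Jade black
    Dover black
    Lodi gray
      Brent gray
        Brent→Jade: Jade black — skip
        Mesa gray
          Mesa→Dover: Dover black — skip
        Mesa black
        Napa gray
          Napa→Dover: Dover black — skip
          Napa→Jade: Jade black — skip
          Napa→Mesa: Mesa black — skip
        Napa black
      Brent black
      Lodi→Fargo: Fargo is gray → back edge
First back edge: Lodi → Fargo.

Lodi→Fargo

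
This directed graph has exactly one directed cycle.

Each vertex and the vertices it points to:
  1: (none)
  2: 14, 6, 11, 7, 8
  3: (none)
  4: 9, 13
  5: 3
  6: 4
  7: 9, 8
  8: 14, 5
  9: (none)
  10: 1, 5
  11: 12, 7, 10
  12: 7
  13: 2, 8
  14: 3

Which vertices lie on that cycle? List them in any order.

2, 4, 6, 13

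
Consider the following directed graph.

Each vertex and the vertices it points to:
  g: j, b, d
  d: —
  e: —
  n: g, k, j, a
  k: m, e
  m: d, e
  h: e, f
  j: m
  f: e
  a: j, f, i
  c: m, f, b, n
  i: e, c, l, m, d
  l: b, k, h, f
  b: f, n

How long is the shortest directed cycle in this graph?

For each vertex v, BFS finds the shortest path from v back to v.
The shortest such closed walk is b → n → g → b, length 3.

3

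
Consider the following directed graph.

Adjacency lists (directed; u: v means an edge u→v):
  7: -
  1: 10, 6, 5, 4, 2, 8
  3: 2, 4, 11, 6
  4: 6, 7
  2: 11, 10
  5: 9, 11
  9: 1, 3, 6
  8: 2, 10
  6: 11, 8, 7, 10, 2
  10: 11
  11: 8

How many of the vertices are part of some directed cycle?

A vertex is on a directed cycle iff it belongs to a strongly connected component of size ≥ 2 (or has a self-loop).
The vertices on cycles are {1, 2, 5, 8, 9, 10, 11} — 7 in total.

7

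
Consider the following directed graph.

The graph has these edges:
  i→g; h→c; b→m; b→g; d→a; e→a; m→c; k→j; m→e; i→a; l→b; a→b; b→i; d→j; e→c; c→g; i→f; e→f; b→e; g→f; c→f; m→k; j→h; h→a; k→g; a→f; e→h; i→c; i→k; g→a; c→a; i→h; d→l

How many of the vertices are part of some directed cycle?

10

A vertex is on a directed cycle iff it belongs to a strongly connected component of size ≥ 2 (or has a self-loop).
The vertices on cycles are {a, b, c, e, g, h, i, j, k, m} — 10 in total.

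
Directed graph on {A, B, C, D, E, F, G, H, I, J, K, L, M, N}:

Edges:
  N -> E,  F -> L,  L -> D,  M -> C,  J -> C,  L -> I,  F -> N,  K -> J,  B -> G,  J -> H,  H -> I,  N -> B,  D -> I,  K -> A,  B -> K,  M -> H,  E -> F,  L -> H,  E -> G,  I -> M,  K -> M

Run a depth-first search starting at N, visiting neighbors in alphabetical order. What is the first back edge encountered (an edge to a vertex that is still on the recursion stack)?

M->H

DFS from N (visiting neighbors in alphabetical order); mark gray on enter, black on exit:
N gray
  B gray
    G gray
    G black
    K gray
      A gray
      A black
      J gray
        C gray
        C black
        H gray
          I gray
            M gray
              M→C: C black — skip
              M→H: H is gray → back edge
First back edge: M → H.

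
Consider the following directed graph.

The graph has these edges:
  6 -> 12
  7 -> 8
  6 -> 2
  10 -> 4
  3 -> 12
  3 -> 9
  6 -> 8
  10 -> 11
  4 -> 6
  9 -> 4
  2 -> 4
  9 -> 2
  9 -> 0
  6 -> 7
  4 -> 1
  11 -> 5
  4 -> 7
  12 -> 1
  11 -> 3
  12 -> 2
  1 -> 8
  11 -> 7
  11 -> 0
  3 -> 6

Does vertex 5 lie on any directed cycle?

5 lies on a cycle iff there is a path from 5 back to itself.
Exploring from 5, it never reaches itself; equivalently, its strongly connected component is a singleton.

No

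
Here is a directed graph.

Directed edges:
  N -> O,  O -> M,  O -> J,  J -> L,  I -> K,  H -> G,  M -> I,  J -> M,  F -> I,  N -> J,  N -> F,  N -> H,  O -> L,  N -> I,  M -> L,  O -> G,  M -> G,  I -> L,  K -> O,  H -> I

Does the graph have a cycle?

Yes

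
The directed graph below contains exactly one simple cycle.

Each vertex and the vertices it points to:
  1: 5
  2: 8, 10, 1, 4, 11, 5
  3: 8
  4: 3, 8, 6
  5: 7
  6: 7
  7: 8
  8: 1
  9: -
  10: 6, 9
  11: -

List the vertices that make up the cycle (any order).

DFS with gray/black marking from 1:
1 gray
  5 gray
    7 gray
      8 gray
        8→1: 1 is gray → back edge
Back edge closes the cycle 1 → 5 → 7 → 8 → 1; its vertices are {1, 5, 7, 8}.

1, 5, 7, 8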